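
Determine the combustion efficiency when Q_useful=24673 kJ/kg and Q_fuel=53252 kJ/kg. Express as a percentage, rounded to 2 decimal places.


Efficiency = (Q_useful / Q_fuel) * 100
Efficiency = (24673 / 53252) * 100
Efficiency = 0.4633 * 100 = 46.33%


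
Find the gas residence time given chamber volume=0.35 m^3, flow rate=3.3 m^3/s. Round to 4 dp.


tau = V / Q_flow
tau = 0.35 / 3.3 = 0.1061 s


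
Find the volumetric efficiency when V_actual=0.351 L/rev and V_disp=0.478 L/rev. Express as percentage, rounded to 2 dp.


eta_v = (V_actual / V_disp) * 100
Ratio = 0.351 / 0.478 = 0.7343
eta_v = 0.7343 * 100 = 73.43%


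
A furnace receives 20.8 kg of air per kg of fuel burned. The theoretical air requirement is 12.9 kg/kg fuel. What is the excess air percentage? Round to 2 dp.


Excess air = actual - stoichiometric = 20.8 - 12.9 = 7.90 kg/kg fuel
Excess air % = (excess / stoich) * 100 = (7.90 / 12.9) * 100 = 61.24%


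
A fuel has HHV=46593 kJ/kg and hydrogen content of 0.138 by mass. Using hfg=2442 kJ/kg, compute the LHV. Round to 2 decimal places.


LHV = HHV - hfg * 9 * H
Water correction = 2442 * 9 * 0.138 = 3032.964 kJ/kg
LHV = 46593 - 3032.964 = 43560.04 kJ/kg


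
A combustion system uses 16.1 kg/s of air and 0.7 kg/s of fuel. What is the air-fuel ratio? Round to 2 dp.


AFR = m_air / m_fuel
AFR = 16.1 / 0.7 = 23.00


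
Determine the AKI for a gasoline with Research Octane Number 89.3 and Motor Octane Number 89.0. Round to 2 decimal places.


AKI = (RON + MON) / 2
AKI = (89.3 + 89.0) / 2
AKI = 178.3 / 2 = 89.15


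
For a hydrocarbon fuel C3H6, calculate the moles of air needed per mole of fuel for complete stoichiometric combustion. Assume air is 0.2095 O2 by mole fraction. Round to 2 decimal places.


Balanced combustion: C3H6 + 4.5 O2 -> 3 CO2 + 3 H2O
O2 needed = C + H/4 = 3 + 6/4 = 4.50 moles
Air moles = O2 / 0.2095 = 4.50 / 0.2095 = 21.48 moles air


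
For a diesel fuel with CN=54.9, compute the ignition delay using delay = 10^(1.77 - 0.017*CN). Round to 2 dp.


delay = 10^(1.77 - 0.017*CN)
Exponent = 1.77 - 0.017*54.9 = 0.8367
delay = 10^0.8367 = 6.87 ms


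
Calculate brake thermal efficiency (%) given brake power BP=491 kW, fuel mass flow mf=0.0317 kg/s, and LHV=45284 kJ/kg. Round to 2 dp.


eta_BTE = (BP / (mf * LHV)) * 100
Denominator = 0.0317 * 45284 = 1435.5028 kW
eta_BTE = (491 / 1435.5028) * 100 = 34.20%


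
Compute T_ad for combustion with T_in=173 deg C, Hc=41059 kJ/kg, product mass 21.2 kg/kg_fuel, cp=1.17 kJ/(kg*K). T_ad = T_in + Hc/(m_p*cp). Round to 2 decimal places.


T_ad = T_in + Hc / (m_p * cp)
Denominator = 21.2 * 1.17 = 24.8040
Temperature rise = 41059 / 24.8040 = 1655.34 K
T_ad = 173 + 1655.34 = 1828.34 deg C


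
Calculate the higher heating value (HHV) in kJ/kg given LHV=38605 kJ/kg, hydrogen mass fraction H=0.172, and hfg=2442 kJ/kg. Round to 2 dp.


HHV = LHV + hfg * 9 * H
Water addition = 2442 * 9 * 0.172 = 3780.216 kJ/kg
HHV = 38605 + 3780.216 = 42385.22 kJ/kg


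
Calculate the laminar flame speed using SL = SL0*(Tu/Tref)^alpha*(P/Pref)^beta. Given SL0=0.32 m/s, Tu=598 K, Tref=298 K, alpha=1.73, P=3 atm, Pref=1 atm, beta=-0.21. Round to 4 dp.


SL = SL0 * (Tu/Tref)^alpha * (P/Pref)^beta
T ratio = 598/298 = 2.00671141
(T ratio)^alpha = 2.00671141^1.73 = 3.336560
(P/Pref)^beta = 3^(-0.21) = 0.793971
SL = 0.32 * 3.336560 * 0.793971 = 0.8477 m/s


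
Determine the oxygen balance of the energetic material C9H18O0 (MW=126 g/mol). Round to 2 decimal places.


OB = -1600 * (2C + H/2 - O) / MW
Inner = 2*9 + 18/2 - 0 = 27.00
OB = -1600 * 27.00 / 126 = -342.86%


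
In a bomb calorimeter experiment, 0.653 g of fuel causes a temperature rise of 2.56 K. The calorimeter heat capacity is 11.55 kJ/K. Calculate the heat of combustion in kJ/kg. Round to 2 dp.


Hc = C_cal * delta_T / m_fuel
Q_released = 11.55 * 2.56 = 29.5680 kJ
m_fuel = 0.653 g = 0.653/1000 kg = 0.000653 kg
Hc = 29.5680 / 0.000653 = 45280.25 kJ/kg


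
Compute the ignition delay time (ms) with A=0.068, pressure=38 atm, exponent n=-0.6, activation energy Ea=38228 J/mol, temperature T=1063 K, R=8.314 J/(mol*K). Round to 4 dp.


tau = A * P^n * exp(Ea/(R*T))
P^n = 38^(-0.6) = 0.11275345
Ea/(R*T) = 38228/(8.314*1063) = 4.325520
exp(Ea/(R*T)) = 75.604793
tau = 0.068 * 0.11275345 * 75.604793 = 0.5797 ms


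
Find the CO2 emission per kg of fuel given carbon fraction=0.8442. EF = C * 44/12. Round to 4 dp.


EF = C_frac * (M_CO2 / M_C)
EF = 0.8442 * (44/12)
EF = 0.8442 * 3.666667 = 3.0954 kg_CO2/kg_fuel


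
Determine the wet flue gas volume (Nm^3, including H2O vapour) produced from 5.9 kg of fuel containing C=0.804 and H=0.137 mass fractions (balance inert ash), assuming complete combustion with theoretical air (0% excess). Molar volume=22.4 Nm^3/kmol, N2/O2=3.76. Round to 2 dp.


Per kg fuel: CO2 = (C/12 kmol)*22.4 = (0.804/12)*22.4 = 1.50080 Nm^3
Per kg fuel: H2O = (H/2 kmol)*22.4 = (0.137/2)*22.4 = 1.53440 Nm^3
O2 needed per kg fuel = C/12 + H/4 = 0.804/12 + 0.137/4 = 0.10125000 kmol
Per kg fuel: N2 = O2*3.76*22.4 = 0.10125000*3.76*22.4 = 8.52768 Nm^3
Total per kg = 1.50080 + 1.53440 + 8.52768 = 11.56288 Nm^3
Total = 11.56288 * 5.9 = 68.22 Nm^3


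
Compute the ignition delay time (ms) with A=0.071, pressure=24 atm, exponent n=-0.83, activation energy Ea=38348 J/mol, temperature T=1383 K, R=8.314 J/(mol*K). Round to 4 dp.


tau = A * P^n * exp(Ea/(R*T))
P^n = 24^(-0.83) = 0.07151953
Ea/(R*T) = 38348/(8.314*1383) = 3.335113
exp(Ea/(R*T)) = 28.081549
tau = 0.071 * 0.07151953 * 28.081549 = 0.1426 ms


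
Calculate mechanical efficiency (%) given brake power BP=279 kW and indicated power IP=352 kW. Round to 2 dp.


eta_mech = (BP / IP) * 100
Ratio = 279 / 352 = 0.7926
eta_mech = 0.7926 * 100 = 79.26%


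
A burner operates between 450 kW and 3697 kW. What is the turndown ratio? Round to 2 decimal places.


TDR = Q_max / Q_min
TDR = 3697 / 450 = 8.22


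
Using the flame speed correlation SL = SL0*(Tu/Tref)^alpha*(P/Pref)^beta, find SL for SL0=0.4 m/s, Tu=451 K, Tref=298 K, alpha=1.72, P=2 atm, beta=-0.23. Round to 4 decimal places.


SL = SL0 * (Tu/Tref)^alpha * (P/Pref)^beta
T ratio = 451/298 = 1.51342282
(T ratio)^alpha = 1.51342282^1.72 = 2.039537
(P/Pref)^beta = 2^(-0.23) = 0.852635
SL = 0.4 * 2.039537 * 0.852635 = 0.6956 m/s


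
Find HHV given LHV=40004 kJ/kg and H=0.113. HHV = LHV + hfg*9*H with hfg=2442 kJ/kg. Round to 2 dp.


HHV = LHV + hfg * 9 * H
Water addition = 2442 * 9 * 0.113 = 2483.514 kJ/kg
HHV = 40004 + 2483.514 = 42487.51 kJ/kg


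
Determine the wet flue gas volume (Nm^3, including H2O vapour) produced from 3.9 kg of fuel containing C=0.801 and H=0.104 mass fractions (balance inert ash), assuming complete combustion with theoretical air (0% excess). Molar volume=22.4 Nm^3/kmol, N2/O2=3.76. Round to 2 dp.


Per kg fuel: CO2 = (C/12 kmol)*22.4 = (0.801/12)*22.4 = 1.49520 Nm^3
Per kg fuel: H2O = (H/2 kmol)*22.4 = (0.104/2)*22.4 = 1.16480 Nm^3
O2 needed per kg fuel = C/12 + H/4 = 0.801/12 + 0.104/4 = 0.09275000 kmol
Per kg fuel: N2 = O2*3.76*22.4 = 0.09275000*3.76*22.4 = 7.81178 Nm^3
Total per kg = 1.49520 + 1.16480 + 7.81178 = 10.47178 Nm^3
Total = 10.47178 * 3.9 = 40.84 Nm^3


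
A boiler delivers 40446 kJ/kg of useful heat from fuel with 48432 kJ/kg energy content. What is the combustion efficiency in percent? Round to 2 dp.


Efficiency = (Q_useful / Q_fuel) * 100
Efficiency = (40446 / 48432) * 100
Efficiency = 0.8351 * 100 = 83.51%


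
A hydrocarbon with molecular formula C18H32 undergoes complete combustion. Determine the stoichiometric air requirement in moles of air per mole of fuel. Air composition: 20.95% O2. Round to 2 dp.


Balanced combustion: C18H32 + 26 O2 -> 18 CO2 + 16 H2O
O2 needed = C + H/4 = 18 + 32/4 = 26.00 moles
Air moles = O2 / 0.2095 = 26.00 / 0.2095 = 124.11 moles air


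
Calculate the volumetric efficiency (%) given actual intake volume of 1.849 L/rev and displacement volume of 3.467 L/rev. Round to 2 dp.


eta_v = (V_actual / V_disp) * 100
Ratio = 1.849 / 3.467 = 0.5333
eta_v = 0.5333 * 100 = 53.33%


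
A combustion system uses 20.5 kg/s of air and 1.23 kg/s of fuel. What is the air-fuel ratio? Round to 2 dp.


AFR = m_air / m_fuel
AFR = 20.5 / 1.23 = 16.67


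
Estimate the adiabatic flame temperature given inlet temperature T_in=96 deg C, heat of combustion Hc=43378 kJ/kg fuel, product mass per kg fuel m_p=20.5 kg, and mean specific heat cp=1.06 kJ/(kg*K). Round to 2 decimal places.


T_ad = T_in + Hc / (m_p * cp)
Denominator = 20.5 * 1.06 = 21.7300
Temperature rise = 43378 / 21.7300 = 1996.23 K
T_ad = 96 + 1996.23 = 2092.23 deg C


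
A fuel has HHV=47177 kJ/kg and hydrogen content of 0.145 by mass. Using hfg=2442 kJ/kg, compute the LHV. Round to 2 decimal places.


LHV = HHV - hfg * 9 * H
Water correction = 2442 * 9 * 0.145 = 3186.810 kJ/kg
LHV = 47177 - 3186.810 = 43990.19 kJ/kg


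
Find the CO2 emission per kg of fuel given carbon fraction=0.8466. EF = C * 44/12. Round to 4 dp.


EF = C_frac * (M_CO2 / M_C)
EF = 0.8466 * (44/12)
EF = 0.8466 * 3.666667 = 3.1042 kg_CO2/kg_fuel


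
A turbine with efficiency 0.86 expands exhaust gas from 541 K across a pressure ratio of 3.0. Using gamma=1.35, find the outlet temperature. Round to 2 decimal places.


T_out = T_in * (1 - eta * (1 - PR^(-(gamma-1)/gamma)))
Exponent = -(1.35-1)/1.35 = -0.25925926
PR^exp = 3.0^(-0.25925926) = 0.75214556
Factor = 1 - 0.86*(1 - 0.75214556) = 0.78684518
T_out = 541 * 0.78684518 = 425.68 K


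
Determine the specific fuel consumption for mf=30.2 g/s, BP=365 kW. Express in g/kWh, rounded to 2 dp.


SFC = (mf / BP) * 3600
Rate = 30.2 / 365 = 0.082740 g/(s*kW)
SFC = 0.082740 * 3600 = 297.86 g/kWh


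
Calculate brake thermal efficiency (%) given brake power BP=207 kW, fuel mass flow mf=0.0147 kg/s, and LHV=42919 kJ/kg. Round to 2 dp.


eta_BTE = (BP / (mf * LHV)) * 100
Denominator = 0.0147 * 42919 = 630.9093 kW
eta_BTE = (207 / 630.9093) * 100 = 32.81%


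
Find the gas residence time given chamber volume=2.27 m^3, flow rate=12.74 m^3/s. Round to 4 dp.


tau = V / Q_flow
tau = 2.27 / 12.74 = 0.1782 s


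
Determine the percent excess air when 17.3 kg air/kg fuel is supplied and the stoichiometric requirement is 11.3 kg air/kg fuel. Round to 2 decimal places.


Excess air = actual - stoichiometric = 17.3 - 11.3 = 6.00 kg/kg fuel
Excess air % = (excess / stoich) * 100 = (6.00 / 11.3) * 100 = 53.10%


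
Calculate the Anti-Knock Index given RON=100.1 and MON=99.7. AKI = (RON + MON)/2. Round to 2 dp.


AKI = (RON + MON) / 2
AKI = (100.1 + 99.7) / 2
AKI = 199.8 / 2 = 99.90


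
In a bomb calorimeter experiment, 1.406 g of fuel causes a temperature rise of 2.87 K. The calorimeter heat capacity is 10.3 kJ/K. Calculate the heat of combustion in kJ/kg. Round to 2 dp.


Hc = C_cal * delta_T / m_fuel
Q_released = 10.3 * 2.87 = 29.5610 kJ
m_fuel = 1.406 g = 1.406/1000 kg = 0.001406 kg
Hc = 29.5610 / 0.001406 = 21024.89 kJ/kg


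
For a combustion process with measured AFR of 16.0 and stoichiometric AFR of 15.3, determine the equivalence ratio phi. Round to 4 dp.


phi = AFR_stoich / AFR_actual
phi = 15.3 / 16.0 = 0.9563


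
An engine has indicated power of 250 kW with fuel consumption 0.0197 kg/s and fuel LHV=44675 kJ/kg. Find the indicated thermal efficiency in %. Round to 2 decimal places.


eta_ith = (IP / (mf * LHV)) * 100
Denominator = 0.0197 * 44675 = 880.0975 kW
eta_ith = (250 / 880.0975) * 100 = 28.41%


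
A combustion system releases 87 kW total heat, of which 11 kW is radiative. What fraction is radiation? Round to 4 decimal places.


f_rad = Q_rad / Q_total
f_rad = 11 / 87 = 0.1264


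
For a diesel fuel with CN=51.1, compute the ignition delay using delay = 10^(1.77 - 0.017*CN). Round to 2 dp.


delay = 10^(1.77 - 0.017*CN)
Exponent = 1.77 - 0.017*51.1 = 0.9013
delay = 10^0.9013 = 7.97 ms


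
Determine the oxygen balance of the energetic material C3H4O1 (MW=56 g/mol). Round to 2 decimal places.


OB = -1600 * (2C + H/2 - O) / MW
Inner = 2*3 + 4/2 - 1 = 7.00
OB = -1600 * 7.00 / 56 = -200.00%


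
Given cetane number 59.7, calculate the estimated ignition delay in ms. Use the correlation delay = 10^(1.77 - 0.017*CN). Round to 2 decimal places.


delay = 10^(1.77 - 0.017*CN)
Exponent = 1.77 - 0.017*59.7 = 0.7551
delay = 10^0.7551 = 5.69 ms


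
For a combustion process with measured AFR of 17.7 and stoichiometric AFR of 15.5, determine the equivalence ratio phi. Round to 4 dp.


phi = AFR_stoich / AFR_actual
phi = 15.5 / 17.7 = 0.8757


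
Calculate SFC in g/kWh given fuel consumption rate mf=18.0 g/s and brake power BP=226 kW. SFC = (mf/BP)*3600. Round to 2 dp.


SFC = (mf / BP) * 3600
Rate = 18.0 / 226 = 0.079646 g/(s*kW)
SFC = 0.079646 * 3600 = 286.73 g/kWh


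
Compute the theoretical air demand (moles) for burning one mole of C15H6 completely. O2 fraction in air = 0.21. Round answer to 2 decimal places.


Balanced combustion: C15H6 + 16.5 O2 -> 15 CO2 + 3 H2O
O2 needed = C + H/4 = 15 + 6/4 = 16.50 moles
Air moles = O2 / 0.21 = 16.50 / 0.21 = 78.57 moles air


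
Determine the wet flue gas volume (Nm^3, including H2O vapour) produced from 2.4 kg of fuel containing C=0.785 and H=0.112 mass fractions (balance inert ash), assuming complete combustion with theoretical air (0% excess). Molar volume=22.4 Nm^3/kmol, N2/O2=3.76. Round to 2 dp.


Per kg fuel: CO2 = (C/12 kmol)*22.4 = (0.785/12)*22.4 = 1.46533 Nm^3
Per kg fuel: H2O = (H/2 kmol)*22.4 = (0.112/2)*22.4 = 1.25440 Nm^3
O2 needed per kg fuel = C/12 + H/4 = 0.785/12 + 0.112/4 = 0.09341667 kmol
Per kg fuel: N2 = O2*3.76*22.4 = 0.09341667*3.76*22.4 = 7.86793 Nm^3
Total per kg = 1.46533 + 1.25440 + 7.86793 = 10.58766 Nm^3
Total = 10.58766 * 2.4 = 25.41 Nm^3


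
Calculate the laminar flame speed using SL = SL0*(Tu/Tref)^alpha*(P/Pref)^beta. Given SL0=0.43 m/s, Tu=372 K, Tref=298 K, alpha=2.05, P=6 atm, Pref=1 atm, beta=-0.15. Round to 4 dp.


SL = SL0 * (Tu/Tref)^alpha * (P/Pref)^beta
T ratio = 372/298 = 1.24832215
(T ratio)^alpha = 1.24832215^2.05 = 1.575686
(P/Pref)^beta = 6^(-0.15) = 0.764324
SL = 0.43 * 1.575686 * 0.764324 = 0.5179 m/s


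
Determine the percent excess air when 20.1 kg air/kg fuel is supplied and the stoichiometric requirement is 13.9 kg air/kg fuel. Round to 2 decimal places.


Excess air = actual - stoichiometric = 20.1 - 13.9 = 6.20 kg/kg fuel
Excess air % = (excess / stoich) * 100 = (6.20 / 13.9) * 100 = 44.60%


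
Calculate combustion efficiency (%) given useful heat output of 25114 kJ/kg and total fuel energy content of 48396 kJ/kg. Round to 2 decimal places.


Efficiency = (Q_useful / Q_fuel) * 100
Efficiency = (25114 / 48396) * 100
Efficiency = 0.5189 * 100 = 51.89%


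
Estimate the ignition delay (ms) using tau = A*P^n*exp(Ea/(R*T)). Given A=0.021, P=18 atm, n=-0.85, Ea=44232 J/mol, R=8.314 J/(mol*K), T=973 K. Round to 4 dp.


tau = A * P^n * exp(Ea/(R*T))
P^n = 18^(-0.85) = 0.08570741
Ea/(R*T) = 44232/(8.314*973) = 5.467814
exp(Ea/(R*T)) = 236.941624
tau = 0.021 * 0.08570741 * 236.941624 = 0.4265 ms


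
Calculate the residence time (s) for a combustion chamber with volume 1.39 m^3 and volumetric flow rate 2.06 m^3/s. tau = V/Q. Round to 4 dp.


tau = V / Q_flow
tau = 1.39 / 2.06 = 0.6748 s


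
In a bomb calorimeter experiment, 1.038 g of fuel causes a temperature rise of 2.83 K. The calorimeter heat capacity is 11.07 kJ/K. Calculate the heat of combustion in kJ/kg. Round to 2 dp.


Hc = C_cal * delta_T / m_fuel
Q_released = 11.07 * 2.83 = 31.3281 kJ
m_fuel = 1.038 g = 1.038/1000 kg = 0.001038 kg
Hc = 31.3281 / 0.001038 = 30181.21 kJ/kg


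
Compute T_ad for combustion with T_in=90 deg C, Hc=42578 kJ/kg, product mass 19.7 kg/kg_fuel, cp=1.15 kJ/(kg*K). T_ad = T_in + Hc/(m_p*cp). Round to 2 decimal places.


T_ad = T_in + Hc / (m_p * cp)
Denominator = 19.7 * 1.15 = 22.6550
Temperature rise = 42578 / 22.6550 = 1879.41 K
T_ad = 90 + 1879.41 = 1969.41 deg C


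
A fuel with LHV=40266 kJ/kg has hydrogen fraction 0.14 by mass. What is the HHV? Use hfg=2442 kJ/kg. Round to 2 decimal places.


HHV = LHV + hfg * 9 * H
Water addition = 2442 * 9 * 0.14 = 3076.920 kJ/kg
HHV = 40266 + 3076.920 = 43342.92 kJ/kg


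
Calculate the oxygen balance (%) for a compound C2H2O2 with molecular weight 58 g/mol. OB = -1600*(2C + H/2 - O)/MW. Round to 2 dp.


OB = -1600 * (2C + H/2 - O) / MW
Inner = 2*2 + 2/2 - 2 = 3.00
OB = -1600 * 3.00 / 58 = -82.76%


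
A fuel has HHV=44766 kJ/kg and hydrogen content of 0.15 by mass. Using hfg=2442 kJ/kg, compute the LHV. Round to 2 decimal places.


LHV = HHV - hfg * 9 * H
Water correction = 2442 * 9 * 0.15 = 3296.700 kJ/kg
LHV = 44766 - 3296.700 = 41469.30 kJ/kg


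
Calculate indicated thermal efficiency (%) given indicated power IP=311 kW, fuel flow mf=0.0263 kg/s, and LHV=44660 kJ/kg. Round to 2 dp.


eta_ith = (IP / (mf * LHV)) * 100
Denominator = 0.0263 * 44660 = 1174.5580 kW
eta_ith = (311 / 1174.5580) * 100 = 26.48%


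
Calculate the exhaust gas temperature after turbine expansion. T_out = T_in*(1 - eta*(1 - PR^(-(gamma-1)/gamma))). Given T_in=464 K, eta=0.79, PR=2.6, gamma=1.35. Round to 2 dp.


T_out = T_in * (1 - eta * (1 - PR^(-(gamma-1)/gamma)))
Exponent = -(1.35-1)/1.35 = -0.25925926
PR^exp = 2.6^(-0.25925926) = 0.78057442
Factor = 1 - 0.79*(1 - 0.78057442) = 0.82665379
T_out = 464 * 0.82665379 = 383.57 K


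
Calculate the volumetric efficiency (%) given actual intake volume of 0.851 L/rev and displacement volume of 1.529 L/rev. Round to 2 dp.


eta_v = (V_actual / V_disp) * 100
Ratio = 0.851 / 1.529 = 0.5566
eta_v = 0.5566 * 100 = 55.66%


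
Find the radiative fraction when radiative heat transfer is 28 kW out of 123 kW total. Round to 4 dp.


f_rad = Q_rad / Q_total
f_rad = 28 / 123 = 0.2276


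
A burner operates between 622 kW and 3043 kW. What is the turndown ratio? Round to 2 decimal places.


TDR = Q_max / Q_min
TDR = 3043 / 622 = 4.89


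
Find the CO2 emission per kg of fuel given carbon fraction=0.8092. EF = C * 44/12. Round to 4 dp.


EF = C_frac * (M_CO2 / M_C)
EF = 0.8092 * (44/12)
EF = 0.8092 * 3.666667 = 2.9671 kg_CO2/kg_fuel


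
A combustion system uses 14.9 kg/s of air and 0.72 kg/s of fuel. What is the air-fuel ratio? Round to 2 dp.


AFR = m_air / m_fuel
AFR = 14.9 / 0.72 = 20.69


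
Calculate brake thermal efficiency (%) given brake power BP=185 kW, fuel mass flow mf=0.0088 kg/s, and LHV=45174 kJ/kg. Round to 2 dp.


eta_BTE = (BP / (mf * LHV)) * 100
Denominator = 0.0088 * 45174 = 397.5312 kW
eta_BTE = (185 / 397.5312) * 100 = 46.54%


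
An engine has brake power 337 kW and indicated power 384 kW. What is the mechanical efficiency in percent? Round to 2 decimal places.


eta_mech = (BP / IP) * 100
Ratio = 337 / 384 = 0.8776
eta_mech = 0.8776 * 100 = 87.76%


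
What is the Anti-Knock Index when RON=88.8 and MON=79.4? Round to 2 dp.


AKI = (RON + MON) / 2
AKI = (88.8 + 79.4) / 2
AKI = 168.2 / 2 = 84.10


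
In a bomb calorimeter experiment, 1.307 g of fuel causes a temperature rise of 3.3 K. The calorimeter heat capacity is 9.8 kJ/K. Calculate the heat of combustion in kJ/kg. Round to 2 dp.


Hc = C_cal * delta_T / m_fuel
Q_released = 9.8 * 3.3 = 32.3400 kJ
m_fuel = 1.307 g = 1.307/1000 kg = 0.001307 kg
Hc = 32.3400 / 0.001307 = 24743.69 kJ/kg


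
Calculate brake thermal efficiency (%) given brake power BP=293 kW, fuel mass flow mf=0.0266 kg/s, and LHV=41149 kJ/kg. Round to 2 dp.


eta_BTE = (BP / (mf * LHV)) * 100
Denominator = 0.0266 * 41149 = 1094.5634 kW
eta_BTE = (293 / 1094.5634) * 100 = 26.77%


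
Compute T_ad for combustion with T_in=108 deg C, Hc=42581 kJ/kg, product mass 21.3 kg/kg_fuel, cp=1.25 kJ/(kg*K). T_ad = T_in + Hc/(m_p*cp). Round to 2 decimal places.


T_ad = T_in + Hc / (m_p * cp)
Denominator = 21.3 * 1.25 = 26.6250
Temperature rise = 42581 / 26.6250 = 1599.29 K
T_ad = 108 + 1599.29 = 1707.29 deg C


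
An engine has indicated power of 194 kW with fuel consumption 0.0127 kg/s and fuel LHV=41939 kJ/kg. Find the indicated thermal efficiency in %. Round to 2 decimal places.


eta_ith = (IP / (mf * LHV)) * 100
Denominator = 0.0127 * 41939 = 532.6253 kW
eta_ith = (194 / 532.6253) * 100 = 36.42%


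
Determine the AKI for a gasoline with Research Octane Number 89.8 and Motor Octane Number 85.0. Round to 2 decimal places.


AKI = (RON + MON) / 2
AKI = (89.8 + 85.0) / 2
AKI = 174.8 / 2 = 87.40


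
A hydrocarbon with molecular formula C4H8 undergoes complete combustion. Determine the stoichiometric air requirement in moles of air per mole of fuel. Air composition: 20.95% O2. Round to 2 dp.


Balanced combustion: C4H8 + 6 O2 -> 4 CO2 + 4 H2O
O2 needed = C + H/4 = 4 + 8/4 = 6.00 moles
Air moles = O2 / 0.2095 = 6.00 / 0.2095 = 28.64 moles air


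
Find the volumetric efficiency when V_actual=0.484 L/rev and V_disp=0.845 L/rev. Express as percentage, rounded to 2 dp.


eta_v = (V_actual / V_disp) * 100
Ratio = 0.484 / 0.845 = 0.5728
eta_v = 0.5728 * 100 = 57.28%


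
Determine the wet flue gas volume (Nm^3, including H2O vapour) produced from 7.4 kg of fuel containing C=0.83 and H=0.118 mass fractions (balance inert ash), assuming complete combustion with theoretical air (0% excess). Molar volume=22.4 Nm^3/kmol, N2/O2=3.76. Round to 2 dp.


Per kg fuel: CO2 = (C/12 kmol)*22.4 = (0.83/12)*22.4 = 1.54933 Nm^3
Per kg fuel: H2O = (H/2 kmol)*22.4 = (0.118/2)*22.4 = 1.32160 Nm^3
O2 needed per kg fuel = C/12 + H/4 = 0.83/12 + 0.118/4 = 0.09866667 kmol
Per kg fuel: N2 = O2*3.76*22.4 = 0.09866667*3.76*22.4 = 8.31010 Nm^3
Total per kg = 1.54933 + 1.32160 + 8.31010 = 11.18103 Nm^3
Total = 11.18103 * 7.4 = 82.74 Nm^3


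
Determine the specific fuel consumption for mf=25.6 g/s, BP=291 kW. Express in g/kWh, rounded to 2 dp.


SFC = (mf / BP) * 3600
Rate = 25.6 / 291 = 0.087973 g/(s*kW)
SFC = 0.087973 * 3600 = 316.70 g/kWh


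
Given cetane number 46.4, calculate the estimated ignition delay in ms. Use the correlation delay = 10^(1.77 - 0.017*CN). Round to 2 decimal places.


delay = 10^(1.77 - 0.017*CN)
Exponent = 1.77 - 0.017*46.4 = 0.9812
delay = 10^0.9812 = 9.58 ms


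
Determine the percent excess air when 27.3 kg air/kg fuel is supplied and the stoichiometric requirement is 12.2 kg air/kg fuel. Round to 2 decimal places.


Excess air = actual - stoichiometric = 27.3 - 12.2 = 15.10 kg/kg fuel
Excess air % = (excess / stoich) * 100 = (15.10 / 12.2) * 100 = 123.77%


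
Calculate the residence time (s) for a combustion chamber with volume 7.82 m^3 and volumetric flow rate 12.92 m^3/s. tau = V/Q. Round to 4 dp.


tau = V / Q_flow
tau = 7.82 / 12.92 = 0.6053 s


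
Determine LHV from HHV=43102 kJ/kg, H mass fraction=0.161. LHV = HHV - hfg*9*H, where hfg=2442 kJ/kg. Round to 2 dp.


LHV = HHV - hfg * 9 * H
Water correction = 2442 * 9 * 0.161 = 3538.458 kJ/kg
LHV = 43102 - 3538.458 = 39563.54 kJ/kg


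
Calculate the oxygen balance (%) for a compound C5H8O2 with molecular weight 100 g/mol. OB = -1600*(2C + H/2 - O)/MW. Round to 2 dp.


OB = -1600 * (2C + H/2 - O) / MW
Inner = 2*5 + 8/2 - 2 = 12.00
OB = -1600 * 12.00 / 100 = -192.00%


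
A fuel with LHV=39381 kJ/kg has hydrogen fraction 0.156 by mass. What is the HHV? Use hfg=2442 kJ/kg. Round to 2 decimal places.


HHV = LHV + hfg * 9 * H
Water addition = 2442 * 9 * 0.156 = 3428.568 kJ/kg
HHV = 39381 + 3428.568 = 42809.57 kJ/kg


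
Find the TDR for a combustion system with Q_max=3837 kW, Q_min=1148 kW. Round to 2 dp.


TDR = Q_max / Q_min
TDR = 3837 / 1148 = 3.34


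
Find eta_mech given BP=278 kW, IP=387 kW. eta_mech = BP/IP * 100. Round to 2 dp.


eta_mech = (BP / IP) * 100
Ratio = 278 / 387 = 0.7183
eta_mech = 0.7183 * 100 = 71.83%


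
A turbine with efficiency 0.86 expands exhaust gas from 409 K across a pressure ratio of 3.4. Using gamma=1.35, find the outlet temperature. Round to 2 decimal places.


T_out = T_in * (1 - eta * (1 - PR^(-(gamma-1)/gamma)))
Exponent = -(1.35-1)/1.35 = -0.25925926
PR^exp = 3.4^(-0.25925926) = 0.72813041
Factor = 1 - 0.86*(1 - 0.72813041) = 0.76619215
T_out = 409 * 0.76619215 = 313.37 K


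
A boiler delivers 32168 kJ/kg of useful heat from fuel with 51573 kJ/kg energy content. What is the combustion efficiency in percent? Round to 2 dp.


Efficiency = (Q_useful / Q_fuel) * 100
Efficiency = (32168 / 51573) * 100
Efficiency = 0.6237 * 100 = 62.37%


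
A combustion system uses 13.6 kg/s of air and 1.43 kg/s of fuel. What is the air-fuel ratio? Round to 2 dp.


AFR = m_air / m_fuel
AFR = 13.6 / 1.43 = 9.51


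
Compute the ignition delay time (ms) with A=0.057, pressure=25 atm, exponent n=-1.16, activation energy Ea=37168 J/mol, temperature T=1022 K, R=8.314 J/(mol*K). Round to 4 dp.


tau = A * P^n * exp(Ea/(R*T))
P^n = 25^(-1.16) = 0.02389954
Ea/(R*T) = 37168/(8.314*1022) = 4.374297
exp(Ea/(R*T)) = 79.384021
tau = 0.057 * 0.02389954 * 79.384021 = 0.1081 ms


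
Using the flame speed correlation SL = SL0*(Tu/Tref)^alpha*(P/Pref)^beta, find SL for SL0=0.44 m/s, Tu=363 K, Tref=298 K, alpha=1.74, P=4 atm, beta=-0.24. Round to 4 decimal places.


SL = SL0 * (Tu/Tref)^alpha * (P/Pref)^beta
T ratio = 363/298 = 1.21812081
(T ratio)^alpha = 1.21812081^1.74 = 1.409617
(P/Pref)^beta = 4^(-0.24) = 0.716978
SL = 0.44 * 1.409617 * 0.716978 = 0.4447 m/s


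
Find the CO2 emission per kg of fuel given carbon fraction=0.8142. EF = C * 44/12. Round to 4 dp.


EF = C_frac * (M_CO2 / M_C)
EF = 0.8142 * (44/12)
EF = 0.8142 * 3.666667 = 2.9854 kg_CO2/kg_fuel


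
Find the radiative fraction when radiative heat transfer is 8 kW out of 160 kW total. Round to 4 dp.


f_rad = Q_rad / Q_total
f_rad = 8 / 160 = 0.0500


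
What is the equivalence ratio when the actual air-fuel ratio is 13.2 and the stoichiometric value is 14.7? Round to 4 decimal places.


phi = AFR_stoich / AFR_actual
phi = 14.7 / 13.2 = 1.1136


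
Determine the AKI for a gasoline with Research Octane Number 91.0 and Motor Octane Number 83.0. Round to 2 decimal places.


AKI = (RON + MON) / 2
AKI = (91.0 + 83.0) / 2
AKI = 174.0 / 2 = 87.00


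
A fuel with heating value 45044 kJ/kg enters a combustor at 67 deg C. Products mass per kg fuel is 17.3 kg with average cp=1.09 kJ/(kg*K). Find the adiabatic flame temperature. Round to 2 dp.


T_ad = T_in + Hc / (m_p * cp)
Denominator = 17.3 * 1.09 = 18.8570
Temperature rise = 45044 / 18.8570 = 2388.72 K
T_ad = 67 + 2388.72 = 2455.72 deg C


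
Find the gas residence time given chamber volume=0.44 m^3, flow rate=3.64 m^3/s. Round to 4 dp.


tau = V / Q_flow
tau = 0.44 / 3.64 = 0.1209 s


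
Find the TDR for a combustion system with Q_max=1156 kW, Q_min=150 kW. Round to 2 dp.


TDR = Q_max / Q_min
TDR = 1156 / 150 = 7.71


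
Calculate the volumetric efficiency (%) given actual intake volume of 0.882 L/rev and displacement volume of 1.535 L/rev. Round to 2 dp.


eta_v = (V_actual / V_disp) * 100
Ratio = 0.882 / 1.535 = 0.5746
eta_v = 0.5746 * 100 = 57.46%


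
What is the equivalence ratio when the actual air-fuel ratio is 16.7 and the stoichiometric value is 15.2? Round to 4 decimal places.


phi = AFR_stoich / AFR_actual
phi = 15.2 / 16.7 = 0.9102


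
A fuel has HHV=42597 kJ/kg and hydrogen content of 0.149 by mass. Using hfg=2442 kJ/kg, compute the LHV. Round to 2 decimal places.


LHV = HHV - hfg * 9 * H
Water correction = 2442 * 9 * 0.149 = 3274.722 kJ/kg
LHV = 42597 - 3274.722 = 39322.28 kJ/kg


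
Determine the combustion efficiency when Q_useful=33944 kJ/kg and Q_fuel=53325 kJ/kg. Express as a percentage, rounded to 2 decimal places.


Efficiency = (Q_useful / Q_fuel) * 100
Efficiency = (33944 / 53325) * 100
Efficiency = 0.6365 * 100 = 63.65%


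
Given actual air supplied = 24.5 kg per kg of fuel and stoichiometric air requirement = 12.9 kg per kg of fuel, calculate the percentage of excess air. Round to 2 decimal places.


Excess air = actual - stoichiometric = 24.5 - 12.9 = 11.60 kg/kg fuel
Excess air % = (excess / stoich) * 100 = (11.60 / 12.9) * 100 = 89.92%


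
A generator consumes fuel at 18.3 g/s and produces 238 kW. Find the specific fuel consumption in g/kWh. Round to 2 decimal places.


SFC = (mf / BP) * 3600
Rate = 18.3 / 238 = 0.076891 g/(s*kW)
SFC = 0.076891 * 3600 = 276.81 g/kWh


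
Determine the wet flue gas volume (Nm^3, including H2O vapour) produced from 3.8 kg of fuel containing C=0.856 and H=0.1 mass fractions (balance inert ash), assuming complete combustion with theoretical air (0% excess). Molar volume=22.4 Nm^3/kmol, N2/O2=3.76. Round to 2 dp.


Per kg fuel: CO2 = (C/12 kmol)*22.4 = (0.856/12)*22.4 = 1.59787 Nm^3
Per kg fuel: H2O = (H/2 kmol)*22.4 = (0.1/2)*22.4 = 1.12000 Nm^3
O2 needed per kg fuel = C/12 + H/4 = 0.856/12 + 0.1/4 = 0.09633333 kmol
Per kg fuel: N2 = O2*3.76*22.4 = 0.09633333*3.76*22.4 = 8.11358 Nm^3
Total per kg = 1.59787 + 1.12000 + 8.11358 = 10.83145 Nm^3
Total = 10.83145 * 3.8 = 41.16 Nm^3


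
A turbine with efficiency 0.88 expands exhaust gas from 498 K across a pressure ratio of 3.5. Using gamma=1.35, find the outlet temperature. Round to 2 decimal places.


T_out = T_in * (1 - eta * (1 - PR^(-(gamma-1)/gamma)))
Exponent = -(1.35-1)/1.35 = -0.25925926
PR^exp = 3.5^(-0.25925926) = 0.72267881
Factor = 1 - 0.88*(1 - 0.72267881) = 0.75595735
T_out = 498 * 0.75595735 = 376.47 K


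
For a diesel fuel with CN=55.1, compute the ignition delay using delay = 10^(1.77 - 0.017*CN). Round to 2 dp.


delay = 10^(1.77 - 0.017*CN)
Exponent = 1.77 - 0.017*55.1 = 0.8333
delay = 10^0.8333 = 6.81 ms


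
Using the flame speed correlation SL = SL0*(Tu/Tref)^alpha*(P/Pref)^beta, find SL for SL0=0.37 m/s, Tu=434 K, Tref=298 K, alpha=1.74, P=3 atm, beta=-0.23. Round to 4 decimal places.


SL = SL0 * (Tu/Tref)^alpha * (P/Pref)^beta
T ratio = 434/298 = 1.45637584
(T ratio)^alpha = 1.45637584^1.74 = 1.923516
(P/Pref)^beta = 3^(-0.23) = 0.776716
SL = 0.37 * 1.923516 * 0.776716 = 0.5528 m/s


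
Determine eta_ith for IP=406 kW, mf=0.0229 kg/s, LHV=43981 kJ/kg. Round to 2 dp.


eta_ith = (IP / (mf * LHV)) * 100
Denominator = 0.0229 * 43981 = 1007.1649 kW
eta_ith = (406 / 1007.1649) * 100 = 40.31%


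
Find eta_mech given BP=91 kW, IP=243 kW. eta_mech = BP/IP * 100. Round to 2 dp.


eta_mech = (BP / IP) * 100
Ratio = 91 / 243 = 0.3745
eta_mech = 0.3745 * 100 = 37.45%


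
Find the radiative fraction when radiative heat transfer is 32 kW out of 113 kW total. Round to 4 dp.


f_rad = Q_rad / Q_total
f_rad = 32 / 113 = 0.2832


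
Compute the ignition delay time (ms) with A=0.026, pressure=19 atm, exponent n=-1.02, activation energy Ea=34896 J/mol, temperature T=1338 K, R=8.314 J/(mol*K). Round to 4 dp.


tau = A * P^n * exp(Ea/(R*T))
P^n = 19^(-1.02) = 0.04962166
Ea/(R*T) = 34896/(8.314*1338) = 3.136964
exp(Ea/(R*T)) = 23.033827
tau = 0.026 * 0.04962166 * 23.033827 = 0.0297 ms


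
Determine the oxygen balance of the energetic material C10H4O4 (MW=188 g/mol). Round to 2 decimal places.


OB = -1600 * (2C + H/2 - O) / MW
Inner = 2*10 + 4/2 - 4 = 18.00
OB = -1600 * 18.00 / 188 = -153.19%


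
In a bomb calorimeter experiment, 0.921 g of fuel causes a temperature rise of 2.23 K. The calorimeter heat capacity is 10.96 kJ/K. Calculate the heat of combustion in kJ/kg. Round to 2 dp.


Hc = C_cal * delta_T / m_fuel
Q_released = 10.96 * 2.23 = 24.4408 kJ
m_fuel = 0.921 g = 0.921/1000 kg = 0.000921 kg
Hc = 24.4408 / 0.000921 = 26537.24 kJ/kg


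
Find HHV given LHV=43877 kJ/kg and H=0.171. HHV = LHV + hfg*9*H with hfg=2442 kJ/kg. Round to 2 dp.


HHV = LHV + hfg * 9 * H
Water addition = 2442 * 9 * 0.171 = 3758.238 kJ/kg
HHV = 43877 + 3758.238 = 47635.24 kJ/kg


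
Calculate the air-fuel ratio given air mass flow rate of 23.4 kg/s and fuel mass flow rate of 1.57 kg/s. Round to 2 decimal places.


AFR = m_air / m_fuel
AFR = 23.4 / 1.57 = 14.90


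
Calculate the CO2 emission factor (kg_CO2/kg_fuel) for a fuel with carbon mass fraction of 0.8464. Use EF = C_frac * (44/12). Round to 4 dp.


EF = C_frac * (M_CO2 / M_C)
EF = 0.8464 * (44/12)
EF = 0.8464 * 3.666667 = 3.1035 kg_CO2/kg_fuel


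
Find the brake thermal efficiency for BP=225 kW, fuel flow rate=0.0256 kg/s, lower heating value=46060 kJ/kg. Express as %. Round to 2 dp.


eta_BTE = (BP / (mf * LHV)) * 100
Denominator = 0.0256 * 46060 = 1179.1360 kW
eta_BTE = (225 / 1179.1360) * 100 = 19.08%


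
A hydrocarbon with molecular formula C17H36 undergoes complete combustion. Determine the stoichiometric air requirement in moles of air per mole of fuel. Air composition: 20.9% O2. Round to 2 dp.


Balanced combustion: C17H36 + 26 O2 -> 17 CO2 + 18 H2O
O2 needed = C + H/4 = 17 + 36/4 = 26.00 moles
Air moles = O2 / 0.209 = 26.00 / 0.209 = 124.40 moles air


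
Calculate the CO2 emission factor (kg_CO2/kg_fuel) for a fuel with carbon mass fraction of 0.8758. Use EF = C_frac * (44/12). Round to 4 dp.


EF = C_frac * (M_CO2 / M_C)
EF = 0.8758 * (44/12)
EF = 0.8758 * 3.666667 = 3.2113 kg_CO2/kg_fuel


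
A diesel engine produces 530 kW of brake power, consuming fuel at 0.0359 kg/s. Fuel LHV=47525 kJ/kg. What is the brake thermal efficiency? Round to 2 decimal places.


eta_BTE = (BP / (mf * LHV)) * 100
Denominator = 0.0359 * 47525 = 1706.1475 kW
eta_BTE = (530 / 1706.1475) * 100 = 31.06%


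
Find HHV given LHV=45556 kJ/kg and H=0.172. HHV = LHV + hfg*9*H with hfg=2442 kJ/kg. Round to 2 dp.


HHV = LHV + hfg * 9 * H
Water addition = 2442 * 9 * 0.172 = 3780.216 kJ/kg
HHV = 45556 + 3780.216 = 49336.22 kJ/kg


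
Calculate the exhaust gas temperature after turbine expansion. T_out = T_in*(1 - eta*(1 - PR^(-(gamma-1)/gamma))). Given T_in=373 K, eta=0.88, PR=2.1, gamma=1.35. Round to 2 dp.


T_out = T_in * (1 - eta * (1 - PR^(-(gamma-1)/gamma)))
Exponent = -(1.35-1)/1.35 = -0.25925926
PR^exp = 2.1^(-0.25925926) = 0.82501466
Factor = 1 - 0.88*(1 - 0.82501466) = 0.84601290
T_out = 373 * 0.84601290 = 315.56 K


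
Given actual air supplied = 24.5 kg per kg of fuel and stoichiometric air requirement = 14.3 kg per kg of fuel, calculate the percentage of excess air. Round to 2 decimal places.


Excess air = actual - stoichiometric = 24.5 - 14.3 = 10.20 kg/kg fuel
Excess air % = (excess / stoich) * 100 = (10.20 / 14.3) * 100 = 71.33%


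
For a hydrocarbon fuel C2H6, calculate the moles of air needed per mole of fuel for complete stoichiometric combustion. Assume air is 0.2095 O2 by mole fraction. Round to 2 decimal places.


Balanced combustion: C2H6 + 3.5 O2 -> 2 CO2 + 3 H2O
O2 needed = C + H/4 = 2 + 6/4 = 3.50 moles
Air moles = O2 / 0.2095 = 3.50 / 0.2095 = 16.71 moles air


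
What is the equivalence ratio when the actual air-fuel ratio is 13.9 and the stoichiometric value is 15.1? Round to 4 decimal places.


phi = AFR_stoich / AFR_actual
phi = 15.1 / 13.9 = 1.0863


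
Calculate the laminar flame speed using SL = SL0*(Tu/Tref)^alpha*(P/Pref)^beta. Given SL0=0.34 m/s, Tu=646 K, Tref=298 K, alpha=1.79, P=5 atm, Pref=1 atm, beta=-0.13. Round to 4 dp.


SL = SL0 * (Tu/Tref)^alpha * (P/Pref)^beta
T ratio = 646/298 = 2.16778523
(T ratio)^alpha = 2.16778523^1.79 = 3.994561
(P/Pref)^beta = 5^(-0.13) = 0.811211
SL = 0.34 * 3.994561 * 0.811211 = 1.1017 m/s


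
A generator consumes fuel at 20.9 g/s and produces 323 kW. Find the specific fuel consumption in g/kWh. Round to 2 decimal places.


SFC = (mf / BP) * 3600
Rate = 20.9 / 323 = 0.064706 g/(s*kW)
SFC = 0.064706 * 3600 = 232.94 g/kWh


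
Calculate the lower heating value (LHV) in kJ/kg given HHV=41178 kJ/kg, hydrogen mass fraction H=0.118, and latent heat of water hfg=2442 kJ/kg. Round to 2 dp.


LHV = HHV - hfg * 9 * H
Water correction = 2442 * 9 * 0.118 = 2593.404 kJ/kg
LHV = 41178 - 2593.404 = 38584.60 kJ/kg


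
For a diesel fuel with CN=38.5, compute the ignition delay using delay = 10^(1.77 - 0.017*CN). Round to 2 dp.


delay = 10^(1.77 - 0.017*CN)
Exponent = 1.77 - 0.017*38.5 = 1.1155
delay = 10^1.1155 = 13.05 ms


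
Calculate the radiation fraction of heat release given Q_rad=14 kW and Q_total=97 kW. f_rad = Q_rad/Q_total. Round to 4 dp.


f_rad = Q_rad / Q_total
f_rad = 14 / 97 = 0.1443


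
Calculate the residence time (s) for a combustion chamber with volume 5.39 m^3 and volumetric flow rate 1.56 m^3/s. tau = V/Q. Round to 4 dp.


tau = V / Q_flow
tau = 5.39 / 1.56 = 3.4551 s


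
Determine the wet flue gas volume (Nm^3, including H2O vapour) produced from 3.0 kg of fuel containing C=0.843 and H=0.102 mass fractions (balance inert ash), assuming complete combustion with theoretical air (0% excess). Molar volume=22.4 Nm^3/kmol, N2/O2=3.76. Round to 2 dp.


Per kg fuel: CO2 = (C/12 kmol)*22.4 = (0.843/12)*22.4 = 1.57360 Nm^3
Per kg fuel: H2O = (H/2 kmol)*22.4 = (0.102/2)*22.4 = 1.14240 Nm^3
O2 needed per kg fuel = C/12 + H/4 = 0.843/12 + 0.102/4 = 0.09575000 kmol
Per kg fuel: N2 = O2*3.76*22.4 = 0.09575000*3.76*22.4 = 8.06445 Nm^3
Total per kg = 1.57360 + 1.14240 + 8.06445 = 10.78045 Nm^3
Total = 10.78045 * 3.0 = 32.34 Nm^3


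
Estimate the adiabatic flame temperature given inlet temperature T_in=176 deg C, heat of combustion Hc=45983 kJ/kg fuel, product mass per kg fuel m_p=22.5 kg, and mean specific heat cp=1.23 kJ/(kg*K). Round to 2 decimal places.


T_ad = T_in + Hc / (m_p * cp)
Denominator = 22.5 * 1.23 = 27.6750
Temperature rise = 45983 / 27.6750 = 1661.54 K
T_ad = 176 + 1661.54 = 1837.54 deg C


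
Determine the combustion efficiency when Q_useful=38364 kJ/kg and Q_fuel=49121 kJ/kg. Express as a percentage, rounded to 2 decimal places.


Efficiency = (Q_useful / Q_fuel) * 100
Efficiency = (38364 / 49121) * 100
Efficiency = 0.7810 * 100 = 78.10%


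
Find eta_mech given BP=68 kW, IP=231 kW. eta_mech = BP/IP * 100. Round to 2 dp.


eta_mech = (BP / IP) * 100
Ratio = 68 / 231 = 0.2944
eta_mech = 0.2944 * 100 = 29.44%


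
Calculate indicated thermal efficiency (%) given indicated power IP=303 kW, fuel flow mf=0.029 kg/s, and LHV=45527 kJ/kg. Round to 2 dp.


eta_ith = (IP / (mf * LHV)) * 100
Denominator = 0.029 * 45527 = 1320.2830 kW
eta_ith = (303 / 1320.2830) * 100 = 22.95%


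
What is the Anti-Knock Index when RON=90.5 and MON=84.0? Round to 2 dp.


AKI = (RON + MON) / 2
AKI = (90.5 + 84.0) / 2
AKI = 174.5 / 2 = 87.25


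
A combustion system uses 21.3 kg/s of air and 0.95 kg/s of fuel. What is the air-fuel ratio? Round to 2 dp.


AFR = m_air / m_fuel
AFR = 21.3 / 0.95 = 22.42


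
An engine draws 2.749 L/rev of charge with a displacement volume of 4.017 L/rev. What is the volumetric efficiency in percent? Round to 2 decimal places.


eta_v = (V_actual / V_disp) * 100
Ratio = 2.749 / 4.017 = 0.6843
eta_v = 0.6843 * 100 = 68.43%


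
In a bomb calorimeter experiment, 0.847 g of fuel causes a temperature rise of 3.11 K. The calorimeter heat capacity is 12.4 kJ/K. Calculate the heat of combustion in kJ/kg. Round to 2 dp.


Hc = C_cal * delta_T / m_fuel
Q_released = 12.4 * 3.11 = 38.5640 kJ
m_fuel = 0.847 g = 0.847/1000 kg = 0.000847 kg
Hc = 38.5640 / 0.000847 = 45530.11 kJ/kg


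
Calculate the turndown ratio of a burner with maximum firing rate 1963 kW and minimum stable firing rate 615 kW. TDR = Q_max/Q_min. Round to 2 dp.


TDR = Q_max / Q_min
TDR = 1963 / 615 = 3.19


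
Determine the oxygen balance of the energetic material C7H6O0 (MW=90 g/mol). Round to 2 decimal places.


OB = -1600 * (2C + H/2 - O) / MW
Inner = 2*7 + 6/2 - 0 = 17.00
OB = -1600 * 17.00 / 90 = -302.22%


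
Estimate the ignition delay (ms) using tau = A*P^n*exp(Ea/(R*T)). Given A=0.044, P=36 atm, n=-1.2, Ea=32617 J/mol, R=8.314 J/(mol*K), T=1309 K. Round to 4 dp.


tau = A * P^n * exp(Ea/(R*T))
P^n = 36^(-1.2) = 0.01356554
Ea/(R*T) = 32617/(8.314*1309) = 2.997052
exp(Ea/(R*T)) = 20.026421
tau = 0.044 * 0.01356554 * 20.026421 = 0.0120 ms
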